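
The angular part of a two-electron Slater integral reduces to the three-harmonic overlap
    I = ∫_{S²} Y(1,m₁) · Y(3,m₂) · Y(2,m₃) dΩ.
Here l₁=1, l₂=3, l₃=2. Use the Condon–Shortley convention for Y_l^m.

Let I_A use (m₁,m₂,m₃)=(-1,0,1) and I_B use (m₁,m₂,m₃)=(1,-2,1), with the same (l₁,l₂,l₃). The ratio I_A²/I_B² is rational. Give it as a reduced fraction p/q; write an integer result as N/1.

Shared (l₁,l₂,l₃)=(1,3,2): N and (l;000)² cancel in I_A²/I_B².
A: Δ = 2!·0!·4!/7! = 1/105; Racah Σ t=2..2: t=2:+1/12 = 1/12; ⇒ 3j(1 3 2; -1 0 1)² = 1/35, sgn -1
B: Δ = 2!·0!·4!/7! = 1/105; Racah Σ t=0..0: t=0:+1/12 = 1/12; ⇒ 3j(1 3 2; 1 -2 1)² = 2/21, sgn -1
I_A²/I_B² = (1/35)/(2/21) = 3/10

3/10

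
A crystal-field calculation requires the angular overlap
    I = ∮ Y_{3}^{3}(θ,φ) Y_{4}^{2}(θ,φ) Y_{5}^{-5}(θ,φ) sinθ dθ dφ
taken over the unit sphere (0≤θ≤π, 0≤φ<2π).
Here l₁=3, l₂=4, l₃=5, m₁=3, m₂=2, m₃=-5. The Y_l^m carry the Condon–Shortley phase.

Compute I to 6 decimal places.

m-sum 0 ✓  L=12 even ✓  1≤5≤7 ✓
Π(2lᵢ+1) = 7×9×11 = 693
triangle coeff Δ(3,4,5) = 1/180180
Σ_t [0,2]: t=0:+1/576 t=1:−1/144 t=2:+1/576 = -1/288
(3j)²=20/1001 [(3 4 5; 0 0 0)], sign=+1
Σ_t [0,0]: t=0:+1/34560 = 1/34560
(3j)²=5/286 [(3 4 5; 3 2 -5)], sign=+1
⇒ 4πI² = 450/1859
I = (+1)√(450/1859/(4π)) = 0.13879110

0.138791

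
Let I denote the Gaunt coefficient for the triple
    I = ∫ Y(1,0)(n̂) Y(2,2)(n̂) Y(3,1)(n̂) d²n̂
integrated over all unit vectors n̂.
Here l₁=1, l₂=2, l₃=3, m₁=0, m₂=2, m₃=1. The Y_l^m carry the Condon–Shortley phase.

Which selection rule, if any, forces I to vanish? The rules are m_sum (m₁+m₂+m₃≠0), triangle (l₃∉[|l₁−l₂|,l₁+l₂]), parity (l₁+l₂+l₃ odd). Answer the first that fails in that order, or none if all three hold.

m₁+m₂+m₃ = 0 + 2 + 1 = 3  ✗
triangle: |1−2|=1 ≤ l₃=3 ≤ 1+2=3
parity: l₁+l₂+l₃ = 6 is even

m_sum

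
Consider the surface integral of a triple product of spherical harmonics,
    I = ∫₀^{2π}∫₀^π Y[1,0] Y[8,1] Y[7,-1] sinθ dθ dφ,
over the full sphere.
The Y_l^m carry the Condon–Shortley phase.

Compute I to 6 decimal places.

Checks pass: Σm=0; 16 even; l₃=7∈[7,9].
(2·1+1)(2·8+1)(2·7+1) = 765
Δ: 2! 0! 14! / 17! → 1/2040
sum: t=1:−1/25401600 = -1/25401600
3j²(1 8 7; 0 0 0) = Δ·Π!·Σ² = 8/255  (sign +1)
sum: t=1:−1/29030400 = -1/29030400
3j²(1 8 7; 0 1 -1) = Δ·Π!·Σ² = 21/680  (sign -1)
combine: 4πI² = 765·8/255·21/680 = 63/85
take √, sign -1: I = -0.24285994

-0.242860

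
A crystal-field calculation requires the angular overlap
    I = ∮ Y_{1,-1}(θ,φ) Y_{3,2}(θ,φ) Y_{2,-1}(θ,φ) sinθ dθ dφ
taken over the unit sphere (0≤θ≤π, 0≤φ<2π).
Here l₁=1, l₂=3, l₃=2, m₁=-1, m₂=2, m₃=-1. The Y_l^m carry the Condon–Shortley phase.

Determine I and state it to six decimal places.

Rules hold: Σm=0, L=6 even, 2≤2≤4.
N = 3·7·5 = 105
Δ = 2!·0!·4!/7! = 1/105
Racah Σ t=1..1: t=1:−1/4 = -1/4
⇒ 3j(1 3 2; 0 0 0)² = 3/35, sgn -1
Racah Σ t=2..2: t=2:+1/12 = 1/12
⇒ 3j(1 3 2; -1 2 -1)² = 2/21, sgn -1
4πI² = N·(3j₀)²·(3jₘ)² = 6/7
I = +1·√(0.857143/4π) = 0.26116903

0.261169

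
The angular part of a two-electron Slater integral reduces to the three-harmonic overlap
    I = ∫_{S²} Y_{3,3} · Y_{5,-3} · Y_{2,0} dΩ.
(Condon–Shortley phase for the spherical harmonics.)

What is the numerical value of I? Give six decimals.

m-sum 0 ✓  L=10 even ✓  2≤2≤8 ✓
Π(2lᵢ+1) = 7×11×5 = 385
triangle coeff Δ(3,5,2) = 1/2310
Σ_t [3,3]: t=3:−1/144 = -1/144
(3j)²=10/231 [(3 5 2; 0 0 0)], sign=-1
Σ_t [0,0]: t=0:+1/2880 = 1/2880
(3j)²=2/165 [(3 5 2; 3 -3 0)], sign=+1
⇒ 4πI² = 20/99
I = (-1)√(20/99/(4π)) = -0.12679218

-0.126792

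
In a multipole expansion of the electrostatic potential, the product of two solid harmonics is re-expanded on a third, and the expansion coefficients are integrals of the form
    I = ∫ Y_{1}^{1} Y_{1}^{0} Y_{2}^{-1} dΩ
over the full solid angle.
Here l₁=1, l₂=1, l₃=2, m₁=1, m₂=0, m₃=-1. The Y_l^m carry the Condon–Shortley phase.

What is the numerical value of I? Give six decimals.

-0.218510

Rules hold: Σm=0, L=4 even, 0≤2≤2.
N = 3·3·5 = 45
Δ = 0!·2!·2!/5! = 1/30
Racah Σ t=0..0: t=0:+1/1 = 1/1
⇒ 3j(1 1 2; 0 0 0)² = 2/15, sgn +1
Racah Σ t=0..0: t=0:+1/2 = 1/2
⇒ 3j(1 1 2; 1 0 -1)² = 1/10, sgn -1
4πI² = N·(3j₀)²·(3jₘ)² = 3/5
I = -1·√(0.6/4π) = -0.21850969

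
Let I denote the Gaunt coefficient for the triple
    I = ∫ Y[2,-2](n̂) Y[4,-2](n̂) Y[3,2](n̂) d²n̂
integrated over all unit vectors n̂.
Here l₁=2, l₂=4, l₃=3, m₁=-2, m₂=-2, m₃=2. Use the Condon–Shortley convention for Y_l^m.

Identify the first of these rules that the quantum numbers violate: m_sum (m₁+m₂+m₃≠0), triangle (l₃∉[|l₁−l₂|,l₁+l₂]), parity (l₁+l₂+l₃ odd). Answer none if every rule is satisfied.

m_sum

Σmᵢ = -2  ✗
l₃∈[|l₁−l₂|,l₁+l₂]=[2,6], have l₃=3
Σlᵢ = 9 ⇒ odd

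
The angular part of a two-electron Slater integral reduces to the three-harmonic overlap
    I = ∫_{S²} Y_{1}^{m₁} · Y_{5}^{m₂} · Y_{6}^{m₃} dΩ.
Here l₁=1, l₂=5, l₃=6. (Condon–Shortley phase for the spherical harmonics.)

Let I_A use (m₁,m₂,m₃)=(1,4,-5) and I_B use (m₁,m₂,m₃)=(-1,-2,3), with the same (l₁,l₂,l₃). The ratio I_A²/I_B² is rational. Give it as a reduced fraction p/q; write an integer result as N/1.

55/36

l's match ⇒ only the (l;m) 3-j factors differ between A and B.
A: triangle coeff Δ(1,5,6) = 1/858; Σ_t [0,0]: t=0:+1/725760 = 1/725760; (3j)²=5/78 [(1 5 6; 1 4 -5)], sign=-1
B: triangle coeff Δ(1,5,6) = 1/858; Σ_t [0,0]: t=0:+1/60480 = 1/60480; (3j)²=6/143 [(1 5 6; -1 -2 3)], sign=-1
I_A²/I_B² = (5/78)/(6/143) = 55/36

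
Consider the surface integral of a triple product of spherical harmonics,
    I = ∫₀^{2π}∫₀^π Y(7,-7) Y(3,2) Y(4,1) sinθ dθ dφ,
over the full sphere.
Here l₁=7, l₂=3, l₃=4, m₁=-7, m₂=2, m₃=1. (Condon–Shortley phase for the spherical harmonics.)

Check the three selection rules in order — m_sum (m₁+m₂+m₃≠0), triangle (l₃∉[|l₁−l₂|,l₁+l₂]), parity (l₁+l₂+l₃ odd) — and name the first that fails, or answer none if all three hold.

m_sum

azimuthal sum: -7 + 2 + 1 = -4  ✗
4 ≤ 4 ≤ 10 (triangle on l)
L = 7 + 3 + 4 = 14 (even)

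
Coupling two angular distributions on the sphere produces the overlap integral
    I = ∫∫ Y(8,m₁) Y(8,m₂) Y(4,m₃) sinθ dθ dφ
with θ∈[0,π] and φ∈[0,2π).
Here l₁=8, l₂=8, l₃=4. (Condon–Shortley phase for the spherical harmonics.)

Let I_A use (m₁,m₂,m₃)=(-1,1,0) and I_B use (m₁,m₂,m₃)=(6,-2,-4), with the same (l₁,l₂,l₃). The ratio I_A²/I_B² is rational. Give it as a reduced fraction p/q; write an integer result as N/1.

961/858

Shared (l₁,l₂,l₃)=(8,8,4): N and (l;000)² cancel in I_A²/I_B².
A: Δ = 12!·4!·4!/21! = 1/185175900; Racah Σ t=5..9: t=5:−1/348364800 t=6:+1/18662400 t=7:−1/9676800 t=8:+1/34836480 t=9:−1/1254113280 = -31/1254113280; ⇒ 3j(8 8 4; -1 1 0)² = 961/151164, sgn -1
B: Δ = 12!·4!·4!/21! = 1/185175900; Racah Σ t=2..2: t=2:+1/4180377600 = 1/4180377600; ⇒ 3j(8 8 4; 6 -2 -4)² = 11/1938, sgn +1
I_A²/I_B² = (961/151164)/(11/1938) = 961/858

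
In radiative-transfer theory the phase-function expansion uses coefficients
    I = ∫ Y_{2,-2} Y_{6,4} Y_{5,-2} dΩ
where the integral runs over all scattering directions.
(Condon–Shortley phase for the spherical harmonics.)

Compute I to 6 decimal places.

Σlᵢ=13 odd — θ-integrand is odd under cosθ→−cosθ; I=0

0.000000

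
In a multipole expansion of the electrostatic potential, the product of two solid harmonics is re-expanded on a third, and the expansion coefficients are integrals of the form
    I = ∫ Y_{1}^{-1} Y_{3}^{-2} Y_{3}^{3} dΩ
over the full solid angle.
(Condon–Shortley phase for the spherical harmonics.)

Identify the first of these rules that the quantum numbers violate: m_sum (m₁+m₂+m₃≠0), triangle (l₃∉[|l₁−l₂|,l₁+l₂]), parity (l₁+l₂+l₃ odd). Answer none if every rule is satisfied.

parity

m₁+m₂+m₃ = -1 − 2 + 3 = 0  ✓
triangle: |1−3|=2 ≤ l₃=3 ≤ 1+3=4  ✓
parity: l₁+l₂+l₃ = 7 is odd  ✗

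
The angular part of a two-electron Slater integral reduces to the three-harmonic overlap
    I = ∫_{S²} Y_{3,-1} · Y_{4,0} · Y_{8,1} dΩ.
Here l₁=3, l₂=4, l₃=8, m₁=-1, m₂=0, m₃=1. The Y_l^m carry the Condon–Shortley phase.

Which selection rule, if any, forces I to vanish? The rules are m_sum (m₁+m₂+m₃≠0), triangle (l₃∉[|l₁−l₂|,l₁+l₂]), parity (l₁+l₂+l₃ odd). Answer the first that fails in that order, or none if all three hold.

azimuthal sum: -1 + 0 + 1 = 0  ✓
1 ≤ 8 ≤ 7 (triangle on l)  ✗
L = 3 + 4 + 8 = 15 (odd)

triangle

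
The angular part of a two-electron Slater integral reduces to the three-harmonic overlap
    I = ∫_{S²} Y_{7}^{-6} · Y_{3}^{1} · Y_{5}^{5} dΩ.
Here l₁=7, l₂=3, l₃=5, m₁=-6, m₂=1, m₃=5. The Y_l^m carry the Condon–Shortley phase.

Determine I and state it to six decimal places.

0.000000

L=15 odd ⇒ parity kills the (l;000) factor ⇒ I = 0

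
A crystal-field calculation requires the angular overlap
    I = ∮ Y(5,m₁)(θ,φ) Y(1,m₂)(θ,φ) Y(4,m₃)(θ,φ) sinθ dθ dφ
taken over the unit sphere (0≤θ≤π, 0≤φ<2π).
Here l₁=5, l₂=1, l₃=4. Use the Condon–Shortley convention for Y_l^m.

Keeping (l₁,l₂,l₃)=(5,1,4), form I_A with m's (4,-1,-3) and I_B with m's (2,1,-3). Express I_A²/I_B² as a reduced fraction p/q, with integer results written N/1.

12/1

Same 5,1,4: normalisation and zero-m 3j drop out of the ratio.
A: Δ: 2! 8! 0! / 11! → 1/495; sum: t=0:+1/10080 = 1/10080; 3j²(5 1 4; 4 -1 -3) = Δ·Π!·Σ² = 4/55  (sign -1)
B: Δ: 2! 8! 0! / 11! → 1/495; sum: t=2:+1/10080 = 1/10080; 3j²(5 1 4; 2 1 -3) = Δ·Π!·Σ² = 1/165  (sign -1)
I_A²/I_B² = (4/55)/(1/165) = 12/1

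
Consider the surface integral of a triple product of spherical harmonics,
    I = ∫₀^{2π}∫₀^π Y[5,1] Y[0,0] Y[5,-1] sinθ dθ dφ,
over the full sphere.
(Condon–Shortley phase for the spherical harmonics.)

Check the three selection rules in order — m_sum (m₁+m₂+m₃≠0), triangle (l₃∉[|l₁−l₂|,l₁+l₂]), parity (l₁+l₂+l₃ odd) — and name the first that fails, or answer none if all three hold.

none

azimuthal sum: 1 + 0 − 1 = 0  ✓
5 ≤ 5 ≤ 5 (triangle on l)  ✓
L = 5 + 0 + 5 = 10 (even)  ✓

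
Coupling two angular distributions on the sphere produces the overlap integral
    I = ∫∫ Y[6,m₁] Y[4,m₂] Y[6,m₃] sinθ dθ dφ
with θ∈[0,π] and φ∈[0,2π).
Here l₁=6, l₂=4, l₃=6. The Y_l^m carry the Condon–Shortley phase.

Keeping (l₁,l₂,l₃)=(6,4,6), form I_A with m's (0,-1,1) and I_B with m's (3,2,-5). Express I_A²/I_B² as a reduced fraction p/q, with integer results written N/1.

35/396

Shared (l₁,l₂,l₃)=(6,4,6): N and (l;000)² cancel in I_A²/I_B².
A: Δ = 4!·8!·4!/17! = 1/15315300; Racah Σ t=0..3: t=0:+1/207360 t=1:−1/17280 t=2:+1/13824 t=3:−1/103680 = 1/103680; ⇒ 3j(6 4 6; 0 -1 1)² = 10/7293, sgn -1
B: Δ = 4!·8!·4!/17! = 1/15315300; Racah Σ t=2..3: t=2:+1/483840 t=3:−1/1451520 = 1/725760; ⇒ 3j(6 4 6; 3 2 -5)² = 24/1547, sgn -1
I_A²/I_B² = (10/7293)/(24/1547) = 35/396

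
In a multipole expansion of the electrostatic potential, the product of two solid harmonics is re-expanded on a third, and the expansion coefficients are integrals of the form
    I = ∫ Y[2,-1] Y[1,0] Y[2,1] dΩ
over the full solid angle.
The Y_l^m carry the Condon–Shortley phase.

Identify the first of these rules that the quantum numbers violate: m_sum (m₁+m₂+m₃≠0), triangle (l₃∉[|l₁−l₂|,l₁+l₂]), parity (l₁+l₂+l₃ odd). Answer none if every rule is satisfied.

parity

m₁+m₂+m₃ = -1 + 0 + 1 = 0  ✓
triangle: |2−1|=1 ≤ l₃=2 ≤ 2+1=3  ✓
parity: l₁+l₂+l₃ = 5 is odd  ✗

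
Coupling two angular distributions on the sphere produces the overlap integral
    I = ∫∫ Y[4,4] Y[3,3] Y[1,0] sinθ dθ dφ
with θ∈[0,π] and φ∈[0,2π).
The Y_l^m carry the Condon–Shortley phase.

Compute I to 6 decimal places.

0.000000

4 + 3 + 0 = 7 ≠ 0: azimuthal integral kills it; I = 0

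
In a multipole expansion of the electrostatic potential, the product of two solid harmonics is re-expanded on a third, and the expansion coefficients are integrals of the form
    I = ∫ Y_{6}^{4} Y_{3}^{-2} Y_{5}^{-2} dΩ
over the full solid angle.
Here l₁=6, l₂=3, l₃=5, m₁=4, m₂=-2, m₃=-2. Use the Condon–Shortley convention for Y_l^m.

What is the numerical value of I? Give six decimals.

m-sum 0 ✓  L=14 even ✓  3≤5≤9 ✓
Π(2lᵢ+1) = 13×7×11 = 1001
triangle coeff Δ(6,3,5) = 1/675675
Σ_t [1,3]: t=1:−1/8640 t=2:+1/2304 t=3:−1/8640 = 7/34560
(3j)²=7/429 [(6 3 5; 0 0 0)], sign=-1
Σ_t [0,1]: t=0:+1/34560 t=1:−1/60480 = 1/80640
(3j)²=6/1001 [(6 3 5; 4 -2 -2)], sign=-1
⇒ 4πI² = 14/143
I = (+1)√(14/143/(4π)) = 0.08826552

0.088266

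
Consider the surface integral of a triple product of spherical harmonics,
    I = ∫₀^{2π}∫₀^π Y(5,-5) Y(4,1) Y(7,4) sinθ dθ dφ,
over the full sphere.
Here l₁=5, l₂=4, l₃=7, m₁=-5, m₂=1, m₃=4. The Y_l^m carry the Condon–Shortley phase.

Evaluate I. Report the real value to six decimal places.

-0.135388

Checks pass: Σm=0; 16 even; l₃=7∈[1,9].
(2·5+1)(2·4+1)(2·7+1) = 1485
Δ: 2! 8! 6! / 17! → 1/6126120
sum: t=0:+1/69120 t=1:−1/20736 t=2:+1/69120 = -1/51840
3j²(5 4 7; 0 0 0) = Δ·Π!·Σ² = 280/21879  (sign +1)
sum: t=2:+1/2903040 = 1/2903040
3j²(5 4 7; -5 1 4) = Δ·Π!·Σ² = 75/6188  (sign -1)
combine: 4πI² = 1485·280/21879·75/6188 = 11250/48841
take √, sign -1: I = -0.13538765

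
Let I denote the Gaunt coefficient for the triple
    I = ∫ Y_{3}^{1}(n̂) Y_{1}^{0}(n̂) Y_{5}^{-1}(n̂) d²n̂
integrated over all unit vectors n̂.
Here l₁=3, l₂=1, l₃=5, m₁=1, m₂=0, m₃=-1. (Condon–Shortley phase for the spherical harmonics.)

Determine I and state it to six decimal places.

|3−1|≤5≤3+1 violated ⇒ I = 0

0.000000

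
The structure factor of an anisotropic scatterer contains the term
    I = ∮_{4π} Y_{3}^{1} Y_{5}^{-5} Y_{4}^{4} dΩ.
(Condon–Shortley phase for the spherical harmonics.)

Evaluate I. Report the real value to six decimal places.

0.189625

Checks pass: Σm=0; 12 even; l₃=4∈[2,8].
(2·3+1)(2·5+1)(2·4+1) = 693
Δ: 4! 2! 6! / 13! → 1/180180
sum: t=1:−1/576 t=2:+1/144 t=3:−1/576 = 1/288
3j²(3 5 4; 0 0 0) = Δ·Π!·Σ² = 20/1001  (sign +1)
sum: t=0:+1/34560 = 1/34560
3j²(3 5 4; 1 -5 4) = Δ·Π!·Σ² = 14/429  (sign +1)
combine: 4πI² = 693·20/1001·14/429 = 840/1859
take √, sign +1: I = 0.18962475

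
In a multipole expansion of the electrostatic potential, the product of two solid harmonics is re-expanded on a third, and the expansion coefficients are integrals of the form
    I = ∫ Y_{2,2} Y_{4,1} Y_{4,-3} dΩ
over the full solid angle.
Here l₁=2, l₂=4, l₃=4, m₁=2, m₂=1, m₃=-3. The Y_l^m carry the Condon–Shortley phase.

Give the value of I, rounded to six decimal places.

0.159270

Rules hold: Σm=0, L=10 even, 2≤4≤6.
N = 5·9·9 = 405
Δ = 2!·2!·6!/11! = 1/13860
Racah Σ t=0..2: t=0:+1/192 t=1:−1/36 t=2:+1/192 = -5/288
⇒ 3j(2 4 4; 0 0 0)² = 20/693, sgn -1
Racah Σ t=0..0: t=0:+1/480 = 1/480
⇒ 3j(2 4 4; 2 1 -3)² = 3/110, sgn -1
4πI² = N·(3j₀)²·(3jₘ)² = 270/847
I = +1·√(0.318772/4π) = 0.15927046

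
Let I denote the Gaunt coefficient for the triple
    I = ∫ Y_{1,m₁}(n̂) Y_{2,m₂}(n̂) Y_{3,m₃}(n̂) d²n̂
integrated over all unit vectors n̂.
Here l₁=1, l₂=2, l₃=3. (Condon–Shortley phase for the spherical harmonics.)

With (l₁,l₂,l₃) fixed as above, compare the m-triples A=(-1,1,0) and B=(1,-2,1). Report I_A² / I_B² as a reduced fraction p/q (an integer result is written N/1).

3/1

Same 1,2,3: normalisation and zero-m 3j drop out of the ratio.
A: Δ: 0! 2! 4! / 7! → 1/105; sum: t=0:+1/12 = 1/12; 3j²(1 2 3; -1 1 0) = Δ·Π!·Σ² = 1/35  (sign -1)
B: Δ: 0! 2! 4! / 7! → 1/105; sum: t=0:+1/48 = 1/48; 3j²(1 2 3; 1 -2 1) = Δ·Π!·Σ² = 1/105  (sign +1)
I_A²/I_B² = (1/35)/(1/105) = 3/1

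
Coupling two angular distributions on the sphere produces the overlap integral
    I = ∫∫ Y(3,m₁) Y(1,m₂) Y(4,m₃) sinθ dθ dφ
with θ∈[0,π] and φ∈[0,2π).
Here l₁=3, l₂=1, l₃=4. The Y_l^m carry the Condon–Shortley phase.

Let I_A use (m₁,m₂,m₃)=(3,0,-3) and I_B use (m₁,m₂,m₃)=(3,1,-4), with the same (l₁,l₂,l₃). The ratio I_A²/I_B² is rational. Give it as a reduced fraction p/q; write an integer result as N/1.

l's match ⇒ only the (l;m) 3-j factors differ between A and B.
A: triangle coeff Δ(3,1,4) = 1/252; Σ_t [0,0]: t=0:+1/720 = 1/720; (3j)²=1/36 [(3 1 4; 3 0 -3)], sign=-1
B: triangle coeff Δ(3,1,4) = 1/252; Σ_t [0,0]: t=0:+1/1440 = 1/1440; (3j)²=1/9 [(3 1 4; 3 1 -4)], sign=+1
I_A²/I_B² = (1/36)/(1/9) = 1/4

1/4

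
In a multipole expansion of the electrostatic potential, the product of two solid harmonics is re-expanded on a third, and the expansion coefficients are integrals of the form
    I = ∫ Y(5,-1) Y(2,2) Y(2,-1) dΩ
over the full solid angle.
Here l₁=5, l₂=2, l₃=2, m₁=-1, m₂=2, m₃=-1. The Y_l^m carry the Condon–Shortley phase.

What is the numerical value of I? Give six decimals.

triangle: need 3≤l₃≤7, have 2; I=0

0.000000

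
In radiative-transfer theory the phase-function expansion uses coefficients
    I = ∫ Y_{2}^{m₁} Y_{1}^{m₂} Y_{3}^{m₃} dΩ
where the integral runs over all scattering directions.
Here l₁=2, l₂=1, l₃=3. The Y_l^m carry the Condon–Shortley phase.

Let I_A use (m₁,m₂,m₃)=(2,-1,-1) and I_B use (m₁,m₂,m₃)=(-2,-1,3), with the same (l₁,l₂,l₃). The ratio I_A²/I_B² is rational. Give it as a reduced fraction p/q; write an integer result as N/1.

1/15

Shared (l₁,l₂,l₃)=(2,1,3): N and (l;000)² cancel in I_A²/I_B².
A: Δ = 0!·4!·2!/7! = 1/105; Racah Σ t=0..0: t=0:+1/48 = 1/48; ⇒ 3j(2 1 3; 2 -1 -1)² = 1/105, sgn +1
B: Δ = 0!·4!·2!/7! = 1/105; Racah Σ t=0..0: t=0:+1/48 = 1/48; ⇒ 3j(2 1 3; -2 -1 3)² = 1/7, sgn +1
I_A²/I_B² = (1/105)/(1/7) = 1/15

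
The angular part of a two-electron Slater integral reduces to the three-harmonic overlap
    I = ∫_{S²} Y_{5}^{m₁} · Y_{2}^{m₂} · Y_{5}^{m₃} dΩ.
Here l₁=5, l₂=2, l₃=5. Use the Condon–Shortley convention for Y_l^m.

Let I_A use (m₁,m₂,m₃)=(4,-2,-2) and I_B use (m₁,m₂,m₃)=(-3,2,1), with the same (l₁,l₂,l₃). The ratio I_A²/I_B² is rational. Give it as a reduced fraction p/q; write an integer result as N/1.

Shared (l₁,l₂,l₃)=(5,2,5): N and (l;000)² cancel in I_A²/I_B².
A: Δ = 2!·8!·2!/13! = 1/38610; Racah Σ t=0..0: t=0:+1/20160 = 1/20160; ⇒ 3j(5 2 5; 4 -2 -2)² = 12/715, sgn -1
B: Δ = 2!·8!·2!/13! = 1/38610; Racah Σ t=2..2: t=2:+1/5760 = 1/5760; ⇒ 3j(5 2 5; -3 2 1)² = 56/2145, sgn +1
I_A²/I_B² = (12/715)/(56/2145) = 9/14

9/14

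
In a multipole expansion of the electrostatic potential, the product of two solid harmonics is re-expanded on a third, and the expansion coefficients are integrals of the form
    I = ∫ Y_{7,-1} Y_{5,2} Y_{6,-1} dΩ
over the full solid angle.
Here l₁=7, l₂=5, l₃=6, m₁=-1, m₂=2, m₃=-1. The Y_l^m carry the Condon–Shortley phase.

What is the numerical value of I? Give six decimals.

Rules hold: Σm=0, L=18 even, 2≤6≤12.
N = 15·11·13 = 2145
Δ = 6!·8!·4!/19! = 1/174594420
Racah Σ t=1..5: t=1:−1/4147200 t=2:+1/207360 t=3:−1/82944 t=4:+1/207360 t=5:−1/4147200 = -1/345600
⇒ 3j(7 5 6; 0 0 0)² = 420/46189, sgn -1
Racah Σ t=3..6: t=3:−1/622080 t=4:+1/165888 t=5:−1/345600 t=6:+1/6220800 = 7/4147200
⇒ 3j(7 5 6; -1 2 -1)² = 2401/277134, sgn -1
4πI² = N·(3j₀)²·(3jₘ)² = 2521050/14919047
I = +1·√(0.168982/4π) = 0.11596188

0.115962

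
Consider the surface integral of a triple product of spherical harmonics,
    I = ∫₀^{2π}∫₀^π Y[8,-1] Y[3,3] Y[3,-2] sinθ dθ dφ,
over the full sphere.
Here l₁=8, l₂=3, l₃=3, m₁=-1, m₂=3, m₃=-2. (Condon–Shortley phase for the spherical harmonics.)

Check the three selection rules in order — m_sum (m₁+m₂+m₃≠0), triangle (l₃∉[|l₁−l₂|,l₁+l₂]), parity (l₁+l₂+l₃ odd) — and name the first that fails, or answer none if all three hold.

azimuthal sum: -1 + 3 − 2 = 0  ✓
5 ≤ 3 ≤ 11 (triangle on l)  ✗
L = 8 + 3 + 3 = 14 (even)

triangle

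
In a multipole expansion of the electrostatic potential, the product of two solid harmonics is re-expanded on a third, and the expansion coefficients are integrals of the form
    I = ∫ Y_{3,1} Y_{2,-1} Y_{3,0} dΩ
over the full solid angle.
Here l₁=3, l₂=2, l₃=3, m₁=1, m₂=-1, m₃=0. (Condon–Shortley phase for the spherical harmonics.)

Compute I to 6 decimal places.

-0.059471

Checks pass: Σm=0; 8 even; l₃=3∈[1,5].
(2·3+1)(2·2+1)(2·3+1) = 245
Δ: 2! 4! 2! / 9! → 1/3780
sum: t=0:+1/24 t=1:−1/4 t=2:+1/24 = -1/6
3j²(3 2 3; 0 0 0) = Δ·Π!·Σ² = 4/105  (sign +1)
sum: t=0:+1/8 t=1:−1/12 = 1/24
3j²(3 2 3; 1 -1 0) = Δ·Π!·Σ² = 1/210  (sign -1)
combine: 4πI² = 245·4/105·1/210 = 2/45
take √, sign -1: I = -0.05947080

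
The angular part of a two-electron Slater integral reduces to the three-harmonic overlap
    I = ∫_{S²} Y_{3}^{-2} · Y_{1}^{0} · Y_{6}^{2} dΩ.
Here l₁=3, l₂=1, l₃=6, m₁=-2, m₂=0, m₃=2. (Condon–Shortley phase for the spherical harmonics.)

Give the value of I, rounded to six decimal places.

0.000000

|3−1|≤6≤3+1 violated ⇒ I = 0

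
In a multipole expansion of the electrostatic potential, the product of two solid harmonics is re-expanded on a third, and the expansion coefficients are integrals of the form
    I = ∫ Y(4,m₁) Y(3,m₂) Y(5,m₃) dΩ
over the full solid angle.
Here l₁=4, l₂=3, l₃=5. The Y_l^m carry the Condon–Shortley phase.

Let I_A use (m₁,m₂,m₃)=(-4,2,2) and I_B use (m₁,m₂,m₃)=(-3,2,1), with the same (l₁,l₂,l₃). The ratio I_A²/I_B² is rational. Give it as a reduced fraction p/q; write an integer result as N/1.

56/121

Same 4,3,5: normalisation and zero-m 3j drop out of the ratio.
A: Δ: 2! 6! 4! / 13! → 1/180180; sum: t=2:+1/8640 = 1/8640; 3j²(4 3 5; -4 2 2) = Δ·Π!·Σ² = 14/1287  (sign -1)
B: Δ: 2! 6! 4! / 13! → 1/180180; sum: t=1:−1/17280 t=2:+1/1440 = 11/17280; 3j²(4 3 5; -3 2 1) = Δ·Π!·Σ² = 11/468  (sign +1)
I_A²/I_B² = (14/1287)/(11/468) = 56/121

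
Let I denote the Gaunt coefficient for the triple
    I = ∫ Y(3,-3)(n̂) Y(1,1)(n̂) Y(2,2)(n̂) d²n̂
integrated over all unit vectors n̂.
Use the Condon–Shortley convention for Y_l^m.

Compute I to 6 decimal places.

Rules hold: Σm=0, L=6 even, 2≤2≤4.
N = 7·3·5 = 105
Δ = 2!·4!·0!/7! = 1/105
Racah Σ t=1..1: t=1:−1/4 = -1/4
⇒ 3j(3 1 2; 0 0 0)² = 3/35, sgn -1
Racah Σ t=2..2: t=2:+1/48 = 1/48
⇒ 3j(3 1 2; -3 1 2)² = 1/7, sgn +1
4πI² = N·(3j₀)²·(3jₘ)² = 9/7
I = -1·√(1.28571/4π) = -0.31986543

-0.319865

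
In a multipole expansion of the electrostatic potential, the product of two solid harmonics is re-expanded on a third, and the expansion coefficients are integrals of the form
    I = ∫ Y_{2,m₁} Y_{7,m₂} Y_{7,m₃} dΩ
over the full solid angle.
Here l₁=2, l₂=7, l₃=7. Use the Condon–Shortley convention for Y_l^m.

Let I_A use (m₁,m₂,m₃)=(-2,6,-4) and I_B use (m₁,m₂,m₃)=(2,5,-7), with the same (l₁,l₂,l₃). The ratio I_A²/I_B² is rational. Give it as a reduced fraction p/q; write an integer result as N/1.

18/7

Shared (l₁,l₂,l₃)=(2,7,7): N and (l;000)² cancel in I_A²/I_B².
A: Δ = 2!·2!·12!/17! = 1/185640; Racah Σ t=2..2: t=2:+1/159667200 = 1/159667200; ⇒ 3j(2 7 7; -2 6 -4)² = 9/1190, sgn -1
B: Δ = 2!·2!·12!/17! = 1/185640; Racah Σ t=0..0: t=0:+1/1916006400 = 1/1916006400; ⇒ 3j(2 7 7; 2 5 -7)² = 1/340, sgn +1
I_A²/I_B² = (9/1190)/(1/340) = 18/7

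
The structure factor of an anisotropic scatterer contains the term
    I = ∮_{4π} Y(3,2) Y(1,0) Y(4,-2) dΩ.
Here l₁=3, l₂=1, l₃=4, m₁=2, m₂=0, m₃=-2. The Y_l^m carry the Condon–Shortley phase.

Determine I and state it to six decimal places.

0.213244

Checks pass: Σm=0; 8 even; l₃=4∈[2,4].
(2·3+1)(2·1+1)(2·4+1) = 189
Δ: 0! 6! 2! / 9! → 1/252
sum: t=0:+1/36 = 1/36
3j²(3 1 4; 0 0 0) = Δ·Π!·Σ² = 4/63  (sign +1)
sum: t=0:+1/120 = 1/120
3j²(3 1 4; 2 0 -2) = Δ·Π!·Σ² = 1/21  (sign +1)
combine: 4πI² = 189·4/63·1/21 = 4/7
take √, sign +1: I = 0.21324362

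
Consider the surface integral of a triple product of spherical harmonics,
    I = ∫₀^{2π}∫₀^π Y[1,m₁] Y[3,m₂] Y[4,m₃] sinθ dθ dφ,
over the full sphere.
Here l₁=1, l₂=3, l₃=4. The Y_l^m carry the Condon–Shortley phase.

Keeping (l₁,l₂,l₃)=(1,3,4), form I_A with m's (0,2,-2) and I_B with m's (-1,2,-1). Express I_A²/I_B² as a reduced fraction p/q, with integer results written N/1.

Shared (l₁,l₂,l₃)=(1,3,4): N and (l;000)² cancel in I_A²/I_B².
A: Δ = 0!·2!·6!/9! = 1/252; Racah Σ t=0..0: t=0:+1/120 = 1/120; ⇒ 3j(1 3 4; 0 2 -2)² = 1/21, sgn +1
B: Δ = 0!·2!·6!/9! = 1/252; Racah Σ t=0..0: t=0:+1/240 = 1/240; ⇒ 3j(1 3 4; -1 2 -1)² = 1/84, sgn -1
I_A²/I_B² = (1/21)/(1/84) = 4/1

4/1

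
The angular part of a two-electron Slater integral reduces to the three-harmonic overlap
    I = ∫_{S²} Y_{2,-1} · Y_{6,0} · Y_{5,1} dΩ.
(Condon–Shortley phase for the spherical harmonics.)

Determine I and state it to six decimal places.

l₁+l₂+l₃=13 is odd: 3j(l;000)=0 ⇒ I=0

0.000000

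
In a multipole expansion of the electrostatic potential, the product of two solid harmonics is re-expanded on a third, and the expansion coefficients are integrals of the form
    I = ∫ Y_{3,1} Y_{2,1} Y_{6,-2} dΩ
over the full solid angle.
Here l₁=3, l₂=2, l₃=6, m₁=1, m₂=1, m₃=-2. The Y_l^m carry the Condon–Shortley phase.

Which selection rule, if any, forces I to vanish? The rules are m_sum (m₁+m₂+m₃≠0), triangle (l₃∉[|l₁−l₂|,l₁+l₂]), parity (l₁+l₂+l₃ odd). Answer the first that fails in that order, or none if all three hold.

Σmᵢ = 0  ✓
l₃∈[|l₁−l₂|,l₁+l₂]=[1,5], have l₃=6  ✗
Σlᵢ = 11 ⇒ odd

triangle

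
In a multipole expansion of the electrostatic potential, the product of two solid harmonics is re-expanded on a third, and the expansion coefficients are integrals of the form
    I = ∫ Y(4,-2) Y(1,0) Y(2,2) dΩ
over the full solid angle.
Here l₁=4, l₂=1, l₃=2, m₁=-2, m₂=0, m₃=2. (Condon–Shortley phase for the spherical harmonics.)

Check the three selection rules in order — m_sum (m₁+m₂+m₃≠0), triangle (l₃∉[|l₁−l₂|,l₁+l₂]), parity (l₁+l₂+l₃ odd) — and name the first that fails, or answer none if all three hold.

azimuthal sum: -2 + 0 + 2 = 0  ✓
3 ≤ 2 ≤ 5 (triangle on l)  ✗
L = 4 + 1 + 2 = 7 (odd)

triangle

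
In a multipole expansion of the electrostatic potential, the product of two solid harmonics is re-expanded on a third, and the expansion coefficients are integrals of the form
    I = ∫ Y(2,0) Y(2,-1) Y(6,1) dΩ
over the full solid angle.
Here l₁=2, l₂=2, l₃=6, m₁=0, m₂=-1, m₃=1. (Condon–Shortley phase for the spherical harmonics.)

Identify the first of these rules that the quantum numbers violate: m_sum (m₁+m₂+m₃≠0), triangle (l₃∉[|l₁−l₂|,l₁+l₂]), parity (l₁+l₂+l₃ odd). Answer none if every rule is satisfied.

azimuthal sum: 0 − 1 + 1 = 0  ✓
0 ≤ 6 ≤ 4 (triangle on l)  ✗
L = 2 + 2 + 6 = 10 (even)

triangle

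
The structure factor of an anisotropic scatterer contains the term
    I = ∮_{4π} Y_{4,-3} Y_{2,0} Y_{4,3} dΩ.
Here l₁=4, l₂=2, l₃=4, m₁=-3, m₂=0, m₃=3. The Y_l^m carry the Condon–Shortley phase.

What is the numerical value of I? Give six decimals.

0.057344

m-sum 0 ✓  L=10 even ✓  2≤4≤6 ✓
Π(2lᵢ+1) = 9×5×9 = 405
triangle coeff Δ(4,2,4) = 1/13860
Σ_t [0,2]: t=0:+1/192 t=1:−1/36 t=2:+1/192 = -5/288
(3j)²=20/693 [(4 2 4; 0 0 0)], sign=-1
Σ_t [1,2]: t=1:−1/720 t=2:+1/480 = 1/1440
(3j)²=7/1980 [(4 2 4; -3 0 3)], sign=-1
⇒ 4πI² = 5/121
I = (+1)√(5/121/(4π)) = 0.05734392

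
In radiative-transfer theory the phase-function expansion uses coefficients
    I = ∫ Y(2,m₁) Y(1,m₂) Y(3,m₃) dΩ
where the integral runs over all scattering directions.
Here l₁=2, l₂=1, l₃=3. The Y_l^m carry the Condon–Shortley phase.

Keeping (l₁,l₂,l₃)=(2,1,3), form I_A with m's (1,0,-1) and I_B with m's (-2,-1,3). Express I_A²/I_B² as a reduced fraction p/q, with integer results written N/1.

8/15

Shared (l₁,l₂,l₃)=(2,1,3): N and (l;000)² cancel in I_A²/I_B².
A: Δ = 0!·4!·2!/7! = 1/105; Racah Σ t=0..0: t=0:+1/6 = 1/6; ⇒ 3j(2 1 3; 1 0 -1)² = 8/105, sgn +1
B: Δ = 0!·4!·2!/7! = 1/105; Racah Σ t=0..0: t=0:+1/48 = 1/48; ⇒ 3j(2 1 3; -2 -1 3)² = 1/7, sgn +1
I_A²/I_B² = (8/105)/(1/7) = 8/15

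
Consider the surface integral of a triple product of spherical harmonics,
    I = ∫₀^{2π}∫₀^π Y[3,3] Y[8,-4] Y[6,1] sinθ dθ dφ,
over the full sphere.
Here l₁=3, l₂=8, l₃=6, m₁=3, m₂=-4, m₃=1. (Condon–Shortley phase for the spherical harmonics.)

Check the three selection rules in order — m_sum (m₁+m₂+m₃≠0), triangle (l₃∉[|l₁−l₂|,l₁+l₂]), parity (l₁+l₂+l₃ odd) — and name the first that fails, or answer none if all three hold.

parity

azimuthal sum: 3 − 4 + 1 = 0  ✓
5 ≤ 6 ≤ 11 (triangle on l)  ✓
L = 3 + 8 + 6 = 17 (odd)  ✗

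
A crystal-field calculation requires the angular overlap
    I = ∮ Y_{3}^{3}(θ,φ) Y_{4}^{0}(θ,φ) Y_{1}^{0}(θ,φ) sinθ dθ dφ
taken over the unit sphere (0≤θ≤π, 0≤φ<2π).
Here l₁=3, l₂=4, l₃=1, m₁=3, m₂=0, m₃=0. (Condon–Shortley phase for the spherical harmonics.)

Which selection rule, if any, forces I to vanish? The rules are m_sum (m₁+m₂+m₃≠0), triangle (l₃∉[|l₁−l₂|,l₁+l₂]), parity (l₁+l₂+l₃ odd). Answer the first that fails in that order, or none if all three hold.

m₁+m₂+m₃ = 3 + 0 + 0 = 3  ✗
triangle: |3−4|=1 ≤ l₃=1 ≤ 3+4=7
parity: l₁+l₂+l₃ = 8 is even

m_sum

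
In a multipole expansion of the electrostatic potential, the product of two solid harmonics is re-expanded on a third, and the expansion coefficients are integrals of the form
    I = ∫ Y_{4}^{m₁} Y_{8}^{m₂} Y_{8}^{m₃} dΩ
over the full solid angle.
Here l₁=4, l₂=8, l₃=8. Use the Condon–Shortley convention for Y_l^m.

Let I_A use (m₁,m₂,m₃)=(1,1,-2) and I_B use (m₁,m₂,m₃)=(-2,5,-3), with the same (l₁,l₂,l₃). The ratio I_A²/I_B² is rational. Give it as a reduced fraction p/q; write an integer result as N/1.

343/156

Same 4,8,8: normalisation and zero-m 3j drop out of the ratio.
A: Δ: 4! 4! 12! / 21! → 1/185175900; sum: t=0:+1/313528320 t=1:−1/23224320 t=2:+1/14515200 t=3:−1/74649600 = 7/447897600; 3j²(4 8 8; 1 1 -2) = Δ·Π!·Σ² = 343/75582  (sign +1)
B: Δ: 4! 4! 12! / 21! → 1/185175900; sum: t=2:+1/3832012800 t=3:−1/261273600 t=4:+1/209018880 = 1/821145600; 3j²(4 8 8; -2 5 -3) = Δ·Π!·Σ² = 2/969  (sign -1)
I_A²/I_B² = (343/75582)/(2/969) = 343/156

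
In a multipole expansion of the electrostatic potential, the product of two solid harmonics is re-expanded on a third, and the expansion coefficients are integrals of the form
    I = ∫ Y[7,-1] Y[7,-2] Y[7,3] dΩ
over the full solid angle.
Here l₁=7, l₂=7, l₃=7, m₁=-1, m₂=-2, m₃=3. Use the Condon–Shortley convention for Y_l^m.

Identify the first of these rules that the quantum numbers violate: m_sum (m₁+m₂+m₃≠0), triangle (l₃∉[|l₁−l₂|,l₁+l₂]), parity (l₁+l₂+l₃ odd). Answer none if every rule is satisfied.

azimuthal sum: -1 − 2 + 3 = 0  ✓
0 ≤ 7 ≤ 14 (triangle on l)  ✓
L = 7 + 7 + 7 = 21 (odd)  ✗

parity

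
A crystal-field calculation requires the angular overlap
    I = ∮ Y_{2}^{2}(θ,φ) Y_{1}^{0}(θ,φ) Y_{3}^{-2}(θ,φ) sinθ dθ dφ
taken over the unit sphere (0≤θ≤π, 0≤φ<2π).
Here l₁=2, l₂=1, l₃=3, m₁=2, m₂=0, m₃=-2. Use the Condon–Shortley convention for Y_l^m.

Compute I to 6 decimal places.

m-sum 0 ✓  L=6 even ✓  1≤3≤3 ✓
Π(2lᵢ+1) = 5×3×7 = 105
triangle coeff Δ(2,1,3) = 1/105
Σ_t [0,0]: t=0:+1/4 = 1/4
(3j)²=3/35 [(2 1 3; 0 0 0)], sign=-1
Σ_t [0,0]: t=0:+1/24 = 1/24
(3j)²=1/21 [(2 1 3; 2 0 -2)], sign=-1
⇒ 4πI² = 3/7
I = (+1)√(3/7/(4π)) = 0.18467439

0.184674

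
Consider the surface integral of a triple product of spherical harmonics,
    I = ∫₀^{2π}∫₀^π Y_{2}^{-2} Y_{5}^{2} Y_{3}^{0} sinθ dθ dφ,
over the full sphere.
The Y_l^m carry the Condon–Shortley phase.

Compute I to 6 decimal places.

0.141758

m-sum 0 ✓  L=10 even ✓  3≤3≤7 ✓
Π(2lᵢ+1) = 5×11×7 = 385
triangle coeff Δ(2,5,3) = 1/2310
Σ_t [2,2]: t=2:+1/144 = 1/144
(3j)²=10/231 [(2 5 3; 0 0 0)], sign=-1
Σ_t [4,4]: t=4:+1/864 = 1/864
(3j)²=1/66 [(2 5 3; -2 2 0)], sign=-1
⇒ 4πI² = 25/99
I = (+1)√(25/99/(4π)) = 0.14175797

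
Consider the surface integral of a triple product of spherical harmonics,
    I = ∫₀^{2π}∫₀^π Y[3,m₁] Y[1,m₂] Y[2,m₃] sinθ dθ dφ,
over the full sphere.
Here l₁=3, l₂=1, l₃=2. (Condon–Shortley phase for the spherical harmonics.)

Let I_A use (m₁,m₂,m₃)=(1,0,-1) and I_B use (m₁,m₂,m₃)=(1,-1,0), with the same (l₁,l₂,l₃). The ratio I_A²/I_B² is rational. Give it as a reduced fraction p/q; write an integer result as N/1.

4/3

Same 3,1,2: normalisation and zero-m 3j drop out of the ratio.
A: Δ: 2! 4! 0! / 7! → 1/105; sum: t=1:−1/6 = -1/6; 3j²(3 1 2; 1 0 -1) = Δ·Π!·Σ² = 8/105  (sign +1)
B: Δ: 2! 4! 0! / 7! → 1/105; sum: t=0:+1/8 = 1/8; 3j²(3 1 2; 1 -1 0) = Δ·Π!·Σ² = 2/35  (sign +1)
I_A²/I_B² = (8/105)/(2/35) = 4/3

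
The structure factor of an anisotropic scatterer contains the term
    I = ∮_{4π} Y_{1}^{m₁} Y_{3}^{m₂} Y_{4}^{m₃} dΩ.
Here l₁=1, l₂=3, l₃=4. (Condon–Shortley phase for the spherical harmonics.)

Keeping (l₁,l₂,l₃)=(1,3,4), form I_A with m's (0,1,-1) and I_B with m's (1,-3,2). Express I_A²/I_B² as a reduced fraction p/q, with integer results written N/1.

15/1

Shared (l₁,l₂,l₃)=(1,3,4): N and (l;000)² cancel in I_A²/I_B².
A: Δ = 0!·2!·6!/9! = 1/252; Racah Σ t=0..0: t=0:+1/48 = 1/48; ⇒ 3j(1 3 4; 0 1 -1)² = 5/84, sgn -1
B: Δ = 0!·2!·6!/9! = 1/252; Racah Σ t=0..0: t=0:+1/1440 = 1/1440; ⇒ 3j(1 3 4; 1 -3 2)² = 1/252, sgn +1
I_A²/I_B² = (5/84)/(1/252) = 15/1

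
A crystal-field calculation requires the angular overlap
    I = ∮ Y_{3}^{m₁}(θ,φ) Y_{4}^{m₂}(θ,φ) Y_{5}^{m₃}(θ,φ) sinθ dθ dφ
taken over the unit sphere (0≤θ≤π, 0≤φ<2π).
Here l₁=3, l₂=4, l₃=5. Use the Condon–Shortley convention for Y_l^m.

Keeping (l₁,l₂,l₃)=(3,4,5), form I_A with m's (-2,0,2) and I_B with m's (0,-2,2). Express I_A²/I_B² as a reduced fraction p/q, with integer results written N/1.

Shared (l₁,l₂,l₃)=(3,4,5): N and (l;000)² cancel in I_A²/I_B².
A: Δ = 2!·4!·6!/13! = 1/180180; Racah Σ t=1..2: t=1:−1/864 t=2:+1/576 = 1/1728; ⇒ 3j(3 4 5; -2 0 2)² = 5/1287, sgn -1
B: Δ = 2!·4!·6!/13! = 1/180180; Racah Σ t=0..2: t=0:+1/576 t=1:−1/480 t=2:+1/8640 = -1/4320; ⇒ 3j(3 4 5; 0 -2 2)² = 1/2145, sgn +1
I_A²/I_B² = (5/1287)/(1/2145) = 25/3

25/3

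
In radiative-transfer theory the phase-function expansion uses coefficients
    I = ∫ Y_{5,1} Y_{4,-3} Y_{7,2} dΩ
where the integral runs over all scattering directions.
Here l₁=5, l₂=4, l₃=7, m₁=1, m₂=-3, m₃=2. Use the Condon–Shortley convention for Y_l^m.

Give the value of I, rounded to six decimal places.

m-sum 0 ✓  L=16 even ✓  1≤7≤9 ✓
Π(2lᵢ+1) = 11×9×15 = 1485
triangle coeff Δ(5,4,7) = 1/6126120
Σ_t [0,2]: t=0:+1/69120 t=1:−1/20736 t=2:+1/69120 = -1/51840
(3j)²=280/21879 [(5 4 7; 0 0 0)], sign=+1
Σ_t [0,1]: t=0:+1/138240 t=1:−1/518400 = 11/2073600
(3j)²=77/4420 [(5 4 7; 1 -3 2)], sign=-1
⇒ 4πI² = 16170/48841
I = (-1)√(16170/48841/(4π)) = -0.16231468

-0.162315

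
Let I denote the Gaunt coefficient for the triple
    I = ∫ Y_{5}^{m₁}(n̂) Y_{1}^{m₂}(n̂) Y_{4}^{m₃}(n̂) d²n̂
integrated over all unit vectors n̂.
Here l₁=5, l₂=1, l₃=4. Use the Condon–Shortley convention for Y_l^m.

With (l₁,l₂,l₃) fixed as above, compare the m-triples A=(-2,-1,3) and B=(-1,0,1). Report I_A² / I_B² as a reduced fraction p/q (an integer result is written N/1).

1/8

Shared (l₁,l₂,l₃)=(5,1,4): N and (l;000)² cancel in I_A²/I_B².
A: Δ = 2!·8!·0!/11! = 1/495; Racah Σ t=0..0: t=0:+1/10080 = 1/10080; ⇒ 3j(5 1 4; -2 -1 3)² = 1/165, sgn -1
B: Δ = 2!·8!·0!/11! = 1/495; Racah Σ t=1..1: t=1:−1/720 = -1/720; ⇒ 3j(5 1 4; -1 0 1)² = 8/165, sgn +1
I_A²/I_B² = (1/165)/(8/165) = 1/8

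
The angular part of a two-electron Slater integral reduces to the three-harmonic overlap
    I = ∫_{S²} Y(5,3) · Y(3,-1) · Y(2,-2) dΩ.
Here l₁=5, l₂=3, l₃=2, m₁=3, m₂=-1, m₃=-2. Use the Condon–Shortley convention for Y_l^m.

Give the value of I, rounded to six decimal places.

-0.200476

Rules hold: Σm=0, L=10 even, 2≤2≤8.
N = 11·7·5 = 385
Δ = 6!·4!·0!/11! = 1/2310
Racah Σ t=3..3: t=3:−1/144 = -1/144
⇒ 3j(5 3 2; 0 0 0)² = 10/231, sgn -1
Racah Σ t=2..2: t=2:+1/1152 = 1/1152
⇒ 3j(5 3 2; 3 -1 -2)² = 1/33, sgn +1
4πI² = N·(3j₀)²·(3jₘ)² = 50/99
I = -1·√(0.505051/4π) = -0.20047604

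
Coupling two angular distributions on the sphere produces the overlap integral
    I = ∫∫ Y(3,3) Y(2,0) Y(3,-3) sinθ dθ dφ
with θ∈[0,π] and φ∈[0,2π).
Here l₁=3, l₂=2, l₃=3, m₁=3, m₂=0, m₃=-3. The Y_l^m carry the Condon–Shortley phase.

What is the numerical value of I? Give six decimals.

Checks pass: Σm=0; 8 even; l₃=3∈[1,5].
(2·3+1)(2·2+1)(2·3+1) = 245
Δ: 2! 4! 2! / 9! → 1/3780
sum: t=0:+1/24 t=1:−1/4 t=2:+1/24 = -1/6
3j²(3 2 3; 0 0 0) = Δ·Π!·Σ² = 4/105  (sign +1)
sum: t=0:+1/96 = 1/96
3j²(3 2 3; 3 0 -3) = Δ·Π!·Σ² = 5/84  (sign +1)
combine: 4πI² = 245·4/105·5/84 = 5/9
take √, sign +1: I = 0.21026104

0.210261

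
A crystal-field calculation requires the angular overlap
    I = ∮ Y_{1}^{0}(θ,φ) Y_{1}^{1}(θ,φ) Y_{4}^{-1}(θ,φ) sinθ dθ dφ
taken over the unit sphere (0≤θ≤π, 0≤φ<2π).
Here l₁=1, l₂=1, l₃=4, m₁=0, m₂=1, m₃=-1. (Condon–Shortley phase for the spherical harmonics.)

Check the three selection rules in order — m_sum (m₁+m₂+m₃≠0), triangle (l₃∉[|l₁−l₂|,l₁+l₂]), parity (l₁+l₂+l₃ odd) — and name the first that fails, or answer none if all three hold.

triangle

azimuthal sum: 0 + 1 − 1 = 0  ✓
0 ≤ 4 ≤ 2 (triangle on l)  ✗
L = 1 + 1 + 4 = 6 (even)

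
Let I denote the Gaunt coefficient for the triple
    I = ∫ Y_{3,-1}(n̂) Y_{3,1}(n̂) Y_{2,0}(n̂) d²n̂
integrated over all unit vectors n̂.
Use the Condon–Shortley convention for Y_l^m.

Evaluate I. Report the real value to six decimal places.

-0.126157

m-sum 0 ✓  L=8 even ✓  0≤2≤6 ✓
Π(2lᵢ+1) = 7×7×5 = 245
triangle coeff Δ(3,3,2) = 1/3780
Σ_t [1,3]: t=1:−1/24 t=2:+1/4 t=3:−1/24 = 1/6
(3j)²=4/105 [(3 3 2; 0 0 0)], sign=+1
Σ_t [2,4]: t=2:+1/16 t=3:−1/6 t=4:+1/96 = -3/32
(3j)²=3/140 [(3 3 2; -1 1 0)], sign=-1
⇒ 4πI² = 1/5
I = (-1)√(1/5/(4π)) = -0.12615663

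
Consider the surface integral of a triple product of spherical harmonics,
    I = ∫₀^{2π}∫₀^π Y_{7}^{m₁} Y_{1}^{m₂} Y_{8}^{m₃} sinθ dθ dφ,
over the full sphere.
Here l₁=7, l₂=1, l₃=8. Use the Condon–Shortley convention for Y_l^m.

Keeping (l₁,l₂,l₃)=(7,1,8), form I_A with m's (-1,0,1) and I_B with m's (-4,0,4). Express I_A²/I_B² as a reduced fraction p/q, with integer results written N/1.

l's match ⇒ only the (l;m) 3-j factors differ between A and B.
A: triangle coeff Δ(7,1,8) = 1/2040; Σ_t [0,0]: t=0:+1/29030400 = 1/29030400; (3j)²=21/680 [(7 1 8; -1 0 1)], sign=-1
B: triangle coeff Δ(7,1,8) = 1/2040; Σ_t [0,0]: t=0:+1/239500800 = 1/239500800; (3j)²=2/85 [(7 1 8; -4 0 4)], sign=+1
I_A²/I_B² = (21/680)/(2/85) = 21/16

21/16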